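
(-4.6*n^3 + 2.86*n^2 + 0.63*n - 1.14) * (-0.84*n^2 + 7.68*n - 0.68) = 3.864*n^5 - 37.7304*n^4 + 24.5636*n^3 + 3.8512*n^2 - 9.1836*n + 0.7752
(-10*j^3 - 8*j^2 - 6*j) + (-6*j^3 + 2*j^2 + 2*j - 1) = -16*j^3 - 6*j^2 - 4*j - 1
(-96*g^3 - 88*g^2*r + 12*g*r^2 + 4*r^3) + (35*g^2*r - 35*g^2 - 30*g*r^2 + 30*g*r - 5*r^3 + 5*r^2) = -96*g^3 - 53*g^2*r - 35*g^2 - 18*g*r^2 + 30*g*r - r^3 + 5*r^2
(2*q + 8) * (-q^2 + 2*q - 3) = -2*q^3 - 4*q^2 + 10*q - 24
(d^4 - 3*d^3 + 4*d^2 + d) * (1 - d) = -d^5 + 4*d^4 - 7*d^3 + 3*d^2 + d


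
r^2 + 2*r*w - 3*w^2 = (r - w)*(r + 3*w)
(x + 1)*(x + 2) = x^2 + 3*x + 2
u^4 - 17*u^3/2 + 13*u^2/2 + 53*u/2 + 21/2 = (u - 7)*(u - 3)*(u + 1/2)*(u + 1)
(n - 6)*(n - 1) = n^2 - 7*n + 6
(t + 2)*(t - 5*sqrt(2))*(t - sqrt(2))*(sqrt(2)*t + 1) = sqrt(2)*t^4 - 11*t^3 + 2*sqrt(2)*t^3 - 22*t^2 + 4*sqrt(2)*t^2 + 10*t + 8*sqrt(2)*t + 20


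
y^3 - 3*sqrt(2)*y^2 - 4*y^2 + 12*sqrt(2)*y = y*(y - 4)*(y - 3*sqrt(2))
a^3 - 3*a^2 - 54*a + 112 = (a - 8)*(a - 2)*(a + 7)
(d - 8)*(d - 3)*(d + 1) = d^3 - 10*d^2 + 13*d + 24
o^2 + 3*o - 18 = (o - 3)*(o + 6)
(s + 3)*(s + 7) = s^2 + 10*s + 21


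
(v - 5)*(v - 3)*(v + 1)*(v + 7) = v^4 - 42*v^2 + 64*v + 105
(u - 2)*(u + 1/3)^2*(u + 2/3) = u^4 - 2*u^3/3 - 19*u^2/9 - 28*u/27 - 4/27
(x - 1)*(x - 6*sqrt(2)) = x^2 - 6*sqrt(2)*x - x + 6*sqrt(2)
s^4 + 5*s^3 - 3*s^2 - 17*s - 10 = (s - 2)*(s + 1)^2*(s + 5)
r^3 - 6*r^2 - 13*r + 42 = (r - 7)*(r - 2)*(r + 3)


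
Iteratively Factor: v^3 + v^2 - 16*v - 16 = (v + 4)*(v^2 - 3*v - 4) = (v + 1)*(v + 4)*(v - 4)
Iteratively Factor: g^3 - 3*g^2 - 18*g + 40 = (g - 2)*(g^2 - g - 20) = (g - 2)*(g + 4)*(g - 5)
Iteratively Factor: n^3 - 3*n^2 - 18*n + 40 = (n - 2)*(n^2 - n - 20) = (n - 2)*(n + 4)*(n - 5)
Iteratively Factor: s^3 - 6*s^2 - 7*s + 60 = (s - 4)*(s^2 - 2*s - 15) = (s - 5)*(s - 4)*(s + 3)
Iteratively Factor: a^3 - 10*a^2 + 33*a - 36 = (a - 4)*(a^2 - 6*a + 9) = (a - 4)*(a - 3)*(a - 3)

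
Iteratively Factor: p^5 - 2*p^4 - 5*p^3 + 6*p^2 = (p - 3)*(p^4 + p^3 - 2*p^2) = (p - 3)*(p - 1)*(p^3 + 2*p^2) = (p - 3)*(p - 1)*(p + 2)*(p^2) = p*(p - 3)*(p - 1)*(p + 2)*(p)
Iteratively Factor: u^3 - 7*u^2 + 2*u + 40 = (u - 4)*(u^2 - 3*u - 10) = (u - 5)*(u - 4)*(u + 2)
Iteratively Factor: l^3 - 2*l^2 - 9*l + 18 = (l + 3)*(l^2 - 5*l + 6) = (l - 2)*(l + 3)*(l - 3)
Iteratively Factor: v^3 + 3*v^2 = (v)*(v^2 + 3*v) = v^2*(v + 3)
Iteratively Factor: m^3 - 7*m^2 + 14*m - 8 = (m - 4)*(m^2 - 3*m + 2) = (m - 4)*(m - 1)*(m - 2)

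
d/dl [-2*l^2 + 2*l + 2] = 2 - 4*l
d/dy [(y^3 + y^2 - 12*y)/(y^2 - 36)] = (y^4 - 96*y^2 - 72*y + 432)/(y^4 - 72*y^2 + 1296)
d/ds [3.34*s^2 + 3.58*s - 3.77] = 6.68*s + 3.58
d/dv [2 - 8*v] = -8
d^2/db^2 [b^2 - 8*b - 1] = 2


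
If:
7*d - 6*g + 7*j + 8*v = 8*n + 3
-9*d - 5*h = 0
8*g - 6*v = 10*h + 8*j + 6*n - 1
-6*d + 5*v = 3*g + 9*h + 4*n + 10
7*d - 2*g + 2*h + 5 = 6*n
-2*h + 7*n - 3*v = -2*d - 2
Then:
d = 6150/38099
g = 98111/152396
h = -11070/38099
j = -104355/76198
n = 108233/152396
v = 400061/152396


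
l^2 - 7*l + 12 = (l - 4)*(l - 3)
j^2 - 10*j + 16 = (j - 8)*(j - 2)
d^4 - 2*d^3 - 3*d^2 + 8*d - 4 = (d - 2)*(d - 1)^2*(d + 2)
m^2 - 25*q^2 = (m - 5*q)*(m + 5*q)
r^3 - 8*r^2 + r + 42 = (r - 7)*(r - 3)*(r + 2)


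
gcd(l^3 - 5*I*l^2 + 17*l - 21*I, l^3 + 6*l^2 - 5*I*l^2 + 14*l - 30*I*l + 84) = l - 7*I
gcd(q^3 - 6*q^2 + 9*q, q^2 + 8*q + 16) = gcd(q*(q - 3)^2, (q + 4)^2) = 1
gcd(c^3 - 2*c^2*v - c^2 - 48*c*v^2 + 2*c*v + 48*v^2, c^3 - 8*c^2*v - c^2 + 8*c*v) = -c^2 + 8*c*v + c - 8*v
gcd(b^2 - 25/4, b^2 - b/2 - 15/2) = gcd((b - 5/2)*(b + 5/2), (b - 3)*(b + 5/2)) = b + 5/2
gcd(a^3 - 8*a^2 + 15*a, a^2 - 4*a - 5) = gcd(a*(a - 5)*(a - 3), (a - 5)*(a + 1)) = a - 5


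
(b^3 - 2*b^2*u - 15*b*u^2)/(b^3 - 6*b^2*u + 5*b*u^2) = (-b - 3*u)/(-b + u)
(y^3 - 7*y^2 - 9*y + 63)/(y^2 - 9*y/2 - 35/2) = 2*(y^2 - 9)/(2*y + 5)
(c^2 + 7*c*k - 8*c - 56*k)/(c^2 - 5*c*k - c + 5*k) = (c^2 + 7*c*k - 8*c - 56*k)/(c^2 - 5*c*k - c + 5*k)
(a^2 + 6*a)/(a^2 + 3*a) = (a + 6)/(a + 3)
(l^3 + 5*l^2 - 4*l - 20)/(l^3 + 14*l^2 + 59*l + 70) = (l - 2)/(l + 7)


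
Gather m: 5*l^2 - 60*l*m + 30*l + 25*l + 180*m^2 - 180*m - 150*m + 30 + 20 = 5*l^2 + 55*l + 180*m^2 + m*(-60*l - 330) + 50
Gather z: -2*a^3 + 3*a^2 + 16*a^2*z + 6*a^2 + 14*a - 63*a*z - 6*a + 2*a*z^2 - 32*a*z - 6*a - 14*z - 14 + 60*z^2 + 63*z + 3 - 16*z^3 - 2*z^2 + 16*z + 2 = -2*a^3 + 9*a^2 + 2*a - 16*z^3 + z^2*(2*a + 58) + z*(16*a^2 - 95*a + 65) - 9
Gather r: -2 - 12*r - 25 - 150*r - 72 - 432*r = -594*r - 99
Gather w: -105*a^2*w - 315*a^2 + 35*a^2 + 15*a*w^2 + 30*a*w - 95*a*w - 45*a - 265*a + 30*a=-280*a^2 + 15*a*w^2 - 280*a + w*(-105*a^2 - 65*a)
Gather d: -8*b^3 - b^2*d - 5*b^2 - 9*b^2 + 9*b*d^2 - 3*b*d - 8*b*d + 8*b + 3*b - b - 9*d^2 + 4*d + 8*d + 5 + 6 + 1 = -8*b^3 - 14*b^2 + 10*b + d^2*(9*b - 9) + d*(-b^2 - 11*b + 12) + 12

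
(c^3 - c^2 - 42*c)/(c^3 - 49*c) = (c + 6)/(c + 7)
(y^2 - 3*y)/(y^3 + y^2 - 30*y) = (y - 3)/(y^2 + y - 30)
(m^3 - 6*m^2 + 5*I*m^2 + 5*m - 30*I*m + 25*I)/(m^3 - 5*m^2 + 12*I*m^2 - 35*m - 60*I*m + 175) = (m - 1)/(m + 7*I)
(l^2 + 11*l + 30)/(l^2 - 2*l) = (l^2 + 11*l + 30)/(l*(l - 2))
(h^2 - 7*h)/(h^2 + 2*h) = (h - 7)/(h + 2)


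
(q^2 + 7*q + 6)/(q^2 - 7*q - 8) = (q + 6)/(q - 8)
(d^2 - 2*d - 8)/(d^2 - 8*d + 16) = (d + 2)/(d - 4)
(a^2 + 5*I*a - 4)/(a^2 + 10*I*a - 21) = (a^2 + 5*I*a - 4)/(a^2 + 10*I*a - 21)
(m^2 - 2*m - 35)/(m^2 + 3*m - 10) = (m - 7)/(m - 2)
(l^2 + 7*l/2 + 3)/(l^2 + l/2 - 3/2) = (l + 2)/(l - 1)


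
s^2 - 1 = (s - 1)*(s + 1)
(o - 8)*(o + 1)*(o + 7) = o^3 - 57*o - 56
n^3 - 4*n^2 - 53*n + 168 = (n - 8)*(n - 3)*(n + 7)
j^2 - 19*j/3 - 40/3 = (j - 8)*(j + 5/3)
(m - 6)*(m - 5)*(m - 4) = m^3 - 15*m^2 + 74*m - 120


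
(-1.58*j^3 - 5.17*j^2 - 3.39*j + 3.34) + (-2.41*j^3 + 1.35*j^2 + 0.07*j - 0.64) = -3.99*j^3 - 3.82*j^2 - 3.32*j + 2.7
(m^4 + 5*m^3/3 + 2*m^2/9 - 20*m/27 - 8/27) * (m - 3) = m^5 - 4*m^4/3 - 43*m^3/9 - 38*m^2/27 + 52*m/27 + 8/9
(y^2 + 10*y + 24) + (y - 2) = y^2 + 11*y + 22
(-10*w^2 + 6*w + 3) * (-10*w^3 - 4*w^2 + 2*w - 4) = 100*w^5 - 20*w^4 - 74*w^3 + 40*w^2 - 18*w - 12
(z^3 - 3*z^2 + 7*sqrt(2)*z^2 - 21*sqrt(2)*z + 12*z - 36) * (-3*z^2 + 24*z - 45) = -3*z^5 - 21*sqrt(2)*z^4 + 33*z^4 - 153*z^3 + 231*sqrt(2)*z^3 - 819*sqrt(2)*z^2 + 531*z^2 - 1404*z + 945*sqrt(2)*z + 1620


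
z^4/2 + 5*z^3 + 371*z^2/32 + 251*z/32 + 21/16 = (z/2 + 1)*(z + 1/4)*(z + 3/4)*(z + 7)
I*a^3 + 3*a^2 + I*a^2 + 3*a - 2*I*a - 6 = (a + 2)*(a - 3*I)*(I*a - I)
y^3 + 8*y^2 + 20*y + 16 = (y + 2)^2*(y + 4)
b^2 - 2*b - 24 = (b - 6)*(b + 4)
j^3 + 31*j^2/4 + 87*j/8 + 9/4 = (j + 1/4)*(j + 3/2)*(j + 6)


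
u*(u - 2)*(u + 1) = u^3 - u^2 - 2*u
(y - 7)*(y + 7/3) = y^2 - 14*y/3 - 49/3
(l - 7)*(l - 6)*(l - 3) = l^3 - 16*l^2 + 81*l - 126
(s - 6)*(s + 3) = s^2 - 3*s - 18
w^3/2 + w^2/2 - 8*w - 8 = (w/2 + 1/2)*(w - 4)*(w + 4)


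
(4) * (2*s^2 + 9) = 8*s^2 + 36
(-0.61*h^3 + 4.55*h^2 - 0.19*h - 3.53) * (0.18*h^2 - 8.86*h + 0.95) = -0.1098*h^5 + 6.2236*h^4 - 40.9267*h^3 + 5.3705*h^2 + 31.0953*h - 3.3535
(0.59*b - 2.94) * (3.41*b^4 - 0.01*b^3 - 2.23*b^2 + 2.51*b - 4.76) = 2.0119*b^5 - 10.0313*b^4 - 1.2863*b^3 + 8.0371*b^2 - 10.1878*b + 13.9944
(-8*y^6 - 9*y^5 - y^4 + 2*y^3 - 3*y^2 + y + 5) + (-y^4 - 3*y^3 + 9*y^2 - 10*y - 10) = -8*y^6 - 9*y^5 - 2*y^4 - y^3 + 6*y^2 - 9*y - 5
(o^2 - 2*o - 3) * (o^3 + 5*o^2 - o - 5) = o^5 + 3*o^4 - 14*o^3 - 18*o^2 + 13*o + 15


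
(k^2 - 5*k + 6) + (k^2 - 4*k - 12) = 2*k^2 - 9*k - 6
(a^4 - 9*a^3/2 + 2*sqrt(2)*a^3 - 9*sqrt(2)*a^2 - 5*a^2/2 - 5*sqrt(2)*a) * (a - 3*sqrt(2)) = a^5 - 9*a^4/2 - sqrt(2)*a^4 - 29*a^3/2 + 9*sqrt(2)*a^3/2 + 5*sqrt(2)*a^2/2 + 54*a^2 + 30*a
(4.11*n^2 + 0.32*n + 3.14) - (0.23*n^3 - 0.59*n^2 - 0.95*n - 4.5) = -0.23*n^3 + 4.7*n^2 + 1.27*n + 7.64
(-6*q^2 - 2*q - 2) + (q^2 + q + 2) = -5*q^2 - q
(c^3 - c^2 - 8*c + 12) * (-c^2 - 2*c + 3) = -c^5 - c^4 + 13*c^3 + c^2 - 48*c + 36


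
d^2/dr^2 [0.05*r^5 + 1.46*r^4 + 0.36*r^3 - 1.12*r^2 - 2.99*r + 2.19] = 1.0*r^3 + 17.52*r^2 + 2.16*r - 2.24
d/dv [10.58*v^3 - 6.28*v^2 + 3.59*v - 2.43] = 31.74*v^2 - 12.56*v + 3.59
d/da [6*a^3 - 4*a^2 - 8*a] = 18*a^2 - 8*a - 8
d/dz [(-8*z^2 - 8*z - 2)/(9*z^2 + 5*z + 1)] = 2*(16*z^2 + 10*z + 1)/(81*z^4 + 90*z^3 + 43*z^2 + 10*z + 1)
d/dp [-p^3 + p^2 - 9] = p*(2 - 3*p)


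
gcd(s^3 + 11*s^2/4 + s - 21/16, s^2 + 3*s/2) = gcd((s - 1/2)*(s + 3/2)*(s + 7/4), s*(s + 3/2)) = s + 3/2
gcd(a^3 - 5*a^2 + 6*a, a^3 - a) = a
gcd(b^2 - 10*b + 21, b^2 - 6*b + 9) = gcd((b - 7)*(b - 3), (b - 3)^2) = b - 3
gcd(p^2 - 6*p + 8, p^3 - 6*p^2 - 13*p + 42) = p - 2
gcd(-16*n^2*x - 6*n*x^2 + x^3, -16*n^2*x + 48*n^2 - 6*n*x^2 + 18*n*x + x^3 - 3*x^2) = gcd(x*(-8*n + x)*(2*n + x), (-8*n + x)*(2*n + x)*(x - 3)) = -16*n^2 - 6*n*x + x^2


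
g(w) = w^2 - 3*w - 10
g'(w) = 2*w - 3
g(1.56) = -12.25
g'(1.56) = 0.12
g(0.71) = -11.63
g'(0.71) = -1.58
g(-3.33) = 11.08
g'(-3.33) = -9.66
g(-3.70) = 14.79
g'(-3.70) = -10.40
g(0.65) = -11.53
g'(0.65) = -1.70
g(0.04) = -10.12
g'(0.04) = -2.92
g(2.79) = -10.59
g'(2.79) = 2.58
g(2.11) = -11.88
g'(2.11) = 1.22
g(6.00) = 8.00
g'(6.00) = 9.00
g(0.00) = -10.00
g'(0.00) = -3.00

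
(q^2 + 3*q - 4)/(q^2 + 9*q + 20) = (q - 1)/(q + 5)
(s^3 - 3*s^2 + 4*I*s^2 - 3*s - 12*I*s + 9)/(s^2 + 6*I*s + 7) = (s^3 + s^2*(-3 + 4*I) + s*(-3 - 12*I) + 9)/(s^2 + 6*I*s + 7)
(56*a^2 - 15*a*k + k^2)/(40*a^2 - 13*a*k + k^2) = (7*a - k)/(5*a - k)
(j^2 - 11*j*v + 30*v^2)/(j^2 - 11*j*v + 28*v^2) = (j^2 - 11*j*v + 30*v^2)/(j^2 - 11*j*v + 28*v^2)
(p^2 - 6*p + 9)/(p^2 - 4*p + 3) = (p - 3)/(p - 1)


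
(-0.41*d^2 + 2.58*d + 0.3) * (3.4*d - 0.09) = -1.394*d^3 + 8.8089*d^2 + 0.7878*d - 0.027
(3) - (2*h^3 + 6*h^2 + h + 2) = -2*h^3 - 6*h^2 - h + 1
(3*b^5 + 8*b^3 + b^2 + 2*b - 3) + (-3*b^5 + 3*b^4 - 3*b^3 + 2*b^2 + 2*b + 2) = 3*b^4 + 5*b^3 + 3*b^2 + 4*b - 1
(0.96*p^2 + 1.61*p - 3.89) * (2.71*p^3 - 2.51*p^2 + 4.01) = 2.6016*p^5 + 1.9535*p^4 - 14.583*p^3 + 13.6135*p^2 + 6.4561*p - 15.5989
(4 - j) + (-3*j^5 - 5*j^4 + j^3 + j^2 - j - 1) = -3*j^5 - 5*j^4 + j^3 + j^2 - 2*j + 3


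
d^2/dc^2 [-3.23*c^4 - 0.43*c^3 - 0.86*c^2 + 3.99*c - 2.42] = -38.76*c^2 - 2.58*c - 1.72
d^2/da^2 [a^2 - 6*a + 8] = 2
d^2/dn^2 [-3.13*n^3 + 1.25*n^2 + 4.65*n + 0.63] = 2.5 - 18.78*n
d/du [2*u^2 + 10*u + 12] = 4*u + 10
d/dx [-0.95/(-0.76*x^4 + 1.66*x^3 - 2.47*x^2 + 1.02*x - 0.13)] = (-2.888*x^3 + 4.731*x^2 - 4.693*x + 0.969)/(0.76*x^4 - 1.66*x^3 + 2.47*x^2 - 1.02*x + 0.13)^2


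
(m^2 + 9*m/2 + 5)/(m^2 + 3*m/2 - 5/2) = (m + 2)/(m - 1)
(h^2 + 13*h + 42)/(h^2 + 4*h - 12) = (h + 7)/(h - 2)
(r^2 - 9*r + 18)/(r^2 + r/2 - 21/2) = 2*(r - 6)/(2*r + 7)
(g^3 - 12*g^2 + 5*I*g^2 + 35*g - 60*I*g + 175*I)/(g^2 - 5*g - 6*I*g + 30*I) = (g^2 + g*(-7 + 5*I) - 35*I)/(g - 6*I)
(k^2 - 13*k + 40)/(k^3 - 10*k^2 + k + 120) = 1/(k + 3)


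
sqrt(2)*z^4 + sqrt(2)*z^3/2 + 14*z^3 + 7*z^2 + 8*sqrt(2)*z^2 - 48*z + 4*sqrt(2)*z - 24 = (z - sqrt(2))*(z + 2*sqrt(2))*(z + 6*sqrt(2))*(sqrt(2)*z + sqrt(2)/2)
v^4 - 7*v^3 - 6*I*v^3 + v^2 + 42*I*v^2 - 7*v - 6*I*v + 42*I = (v - 7)*(v - 6*I)*(v - I)*(v + I)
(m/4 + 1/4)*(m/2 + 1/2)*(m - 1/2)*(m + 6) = m^4/8 + 15*m^3/16 + 9*m^2/8 - m/16 - 3/8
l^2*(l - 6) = l^3 - 6*l^2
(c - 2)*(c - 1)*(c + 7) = c^3 + 4*c^2 - 19*c + 14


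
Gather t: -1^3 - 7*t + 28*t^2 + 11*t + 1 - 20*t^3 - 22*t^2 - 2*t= -20*t^3 + 6*t^2 + 2*t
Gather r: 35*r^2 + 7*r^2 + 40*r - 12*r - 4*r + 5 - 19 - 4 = 42*r^2 + 24*r - 18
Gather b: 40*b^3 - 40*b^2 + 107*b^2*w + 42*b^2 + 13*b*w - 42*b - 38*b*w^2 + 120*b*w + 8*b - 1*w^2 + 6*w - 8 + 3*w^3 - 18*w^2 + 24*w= 40*b^3 + b^2*(107*w + 2) + b*(-38*w^2 + 133*w - 34) + 3*w^3 - 19*w^2 + 30*w - 8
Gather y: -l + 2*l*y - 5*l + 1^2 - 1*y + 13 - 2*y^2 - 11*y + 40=-6*l - 2*y^2 + y*(2*l - 12) + 54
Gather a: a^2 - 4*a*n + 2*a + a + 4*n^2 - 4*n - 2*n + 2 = a^2 + a*(3 - 4*n) + 4*n^2 - 6*n + 2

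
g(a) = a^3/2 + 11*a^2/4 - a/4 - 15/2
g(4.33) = 83.57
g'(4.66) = 57.95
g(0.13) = -7.48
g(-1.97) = -0.16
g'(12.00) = 281.75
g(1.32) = -1.89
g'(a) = 3*a^2/2 + 11*a/2 - 1/4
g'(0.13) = 0.49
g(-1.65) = -1.85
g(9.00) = 577.50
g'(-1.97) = -5.26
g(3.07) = 32.12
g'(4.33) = 51.69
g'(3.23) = 33.16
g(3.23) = 37.23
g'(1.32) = 9.62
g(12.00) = 1249.50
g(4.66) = 101.65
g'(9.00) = 170.75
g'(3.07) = 30.77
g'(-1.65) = -5.24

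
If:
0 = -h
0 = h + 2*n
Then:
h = 0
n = 0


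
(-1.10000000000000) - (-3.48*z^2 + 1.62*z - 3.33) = 3.48*z^2 - 1.62*z + 2.23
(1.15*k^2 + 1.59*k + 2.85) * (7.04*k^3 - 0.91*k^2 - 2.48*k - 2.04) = 8.096*k^5 + 10.1471*k^4 + 15.7651*k^3 - 8.8827*k^2 - 10.3116*k - 5.814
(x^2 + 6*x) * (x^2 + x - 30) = x^4 + 7*x^3 - 24*x^2 - 180*x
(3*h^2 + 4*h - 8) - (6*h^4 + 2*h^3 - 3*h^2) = -6*h^4 - 2*h^3 + 6*h^2 + 4*h - 8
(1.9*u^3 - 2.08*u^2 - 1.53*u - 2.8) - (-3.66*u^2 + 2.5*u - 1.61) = 1.9*u^3 + 1.58*u^2 - 4.03*u - 1.19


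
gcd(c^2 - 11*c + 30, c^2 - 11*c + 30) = c^2 - 11*c + 30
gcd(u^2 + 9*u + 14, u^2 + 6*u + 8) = u + 2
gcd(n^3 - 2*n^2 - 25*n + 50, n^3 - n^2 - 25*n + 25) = n^2 - 25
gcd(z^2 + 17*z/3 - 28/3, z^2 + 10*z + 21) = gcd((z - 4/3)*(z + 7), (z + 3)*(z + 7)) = z + 7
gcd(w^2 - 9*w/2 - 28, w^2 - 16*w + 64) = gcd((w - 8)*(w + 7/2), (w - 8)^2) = w - 8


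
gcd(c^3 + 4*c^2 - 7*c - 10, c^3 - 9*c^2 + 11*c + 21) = c + 1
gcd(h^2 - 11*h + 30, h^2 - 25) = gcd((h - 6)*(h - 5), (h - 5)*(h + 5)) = h - 5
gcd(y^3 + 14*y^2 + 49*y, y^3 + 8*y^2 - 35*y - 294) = y^2 + 14*y + 49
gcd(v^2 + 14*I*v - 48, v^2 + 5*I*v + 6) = v + 6*I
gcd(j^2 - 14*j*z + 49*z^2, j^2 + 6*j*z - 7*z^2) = 1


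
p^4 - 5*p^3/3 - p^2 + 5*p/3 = p*(p - 5/3)*(p - 1)*(p + 1)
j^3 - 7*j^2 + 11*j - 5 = (j - 5)*(j - 1)^2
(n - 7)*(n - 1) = n^2 - 8*n + 7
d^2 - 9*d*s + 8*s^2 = (d - 8*s)*(d - s)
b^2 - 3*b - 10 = (b - 5)*(b + 2)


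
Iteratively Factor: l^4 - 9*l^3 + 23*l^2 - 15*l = (l)*(l^3 - 9*l^2 + 23*l - 15) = l*(l - 3)*(l^2 - 6*l + 5) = l*(l - 5)*(l - 3)*(l - 1)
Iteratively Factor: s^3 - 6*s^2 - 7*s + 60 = (s - 5)*(s^2 - s - 12) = (s - 5)*(s + 3)*(s - 4)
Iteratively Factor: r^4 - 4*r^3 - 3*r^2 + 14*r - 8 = (r - 1)*(r^3 - 3*r^2 - 6*r + 8) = (r - 1)*(r + 2)*(r^2 - 5*r + 4) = (r - 4)*(r - 1)*(r + 2)*(r - 1)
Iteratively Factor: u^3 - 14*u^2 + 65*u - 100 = (u - 5)*(u^2 - 9*u + 20) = (u - 5)^2*(u - 4)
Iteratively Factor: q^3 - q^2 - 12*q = (q)*(q^2 - q - 12) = q*(q + 3)*(q - 4)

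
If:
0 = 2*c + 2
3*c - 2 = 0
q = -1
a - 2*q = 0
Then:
No Solution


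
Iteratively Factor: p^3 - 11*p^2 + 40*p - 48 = (p - 3)*(p^2 - 8*p + 16) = (p - 4)*(p - 3)*(p - 4)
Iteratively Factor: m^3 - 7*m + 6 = (m - 2)*(m^2 + 2*m - 3) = (m - 2)*(m + 3)*(m - 1)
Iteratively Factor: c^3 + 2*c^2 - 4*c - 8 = (c + 2)*(c^2 - 4) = (c + 2)^2*(c - 2)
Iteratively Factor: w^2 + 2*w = (w)*(w + 2)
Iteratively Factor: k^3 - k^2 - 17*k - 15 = (k + 1)*(k^2 - 2*k - 15) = (k - 5)*(k + 1)*(k + 3)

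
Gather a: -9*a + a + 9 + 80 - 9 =80 - 8*a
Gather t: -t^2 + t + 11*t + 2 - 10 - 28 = -t^2 + 12*t - 36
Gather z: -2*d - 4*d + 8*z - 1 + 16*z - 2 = -6*d + 24*z - 3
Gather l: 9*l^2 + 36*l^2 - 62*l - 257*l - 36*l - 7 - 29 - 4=45*l^2 - 355*l - 40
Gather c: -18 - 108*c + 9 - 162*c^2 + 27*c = -162*c^2 - 81*c - 9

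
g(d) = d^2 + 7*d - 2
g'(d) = 2*d + 7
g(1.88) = 14.69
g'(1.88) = 10.76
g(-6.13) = -7.33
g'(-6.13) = -5.26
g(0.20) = -0.56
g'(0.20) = 7.40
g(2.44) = 21.03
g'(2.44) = 11.88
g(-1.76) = -11.22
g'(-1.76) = 3.48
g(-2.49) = -13.23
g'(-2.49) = 2.02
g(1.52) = 10.95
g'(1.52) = 10.04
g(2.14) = 17.56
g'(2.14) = 11.28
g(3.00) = 28.00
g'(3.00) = 13.00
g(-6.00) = -8.00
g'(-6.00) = -5.00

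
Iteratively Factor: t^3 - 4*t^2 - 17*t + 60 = (t - 5)*(t^2 + t - 12) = (t - 5)*(t + 4)*(t - 3)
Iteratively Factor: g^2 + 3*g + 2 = (g + 2)*(g + 1)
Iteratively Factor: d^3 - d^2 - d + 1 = (d - 1)*(d^2 - 1) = (d - 1)^2*(d + 1)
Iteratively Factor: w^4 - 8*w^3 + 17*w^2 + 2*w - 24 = (w + 1)*(w^3 - 9*w^2 + 26*w - 24) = (w - 2)*(w + 1)*(w^2 - 7*w + 12) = (w - 4)*(w - 2)*(w + 1)*(w - 3)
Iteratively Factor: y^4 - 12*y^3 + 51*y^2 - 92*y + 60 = (y - 3)*(y^3 - 9*y^2 + 24*y - 20) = (y - 3)*(y - 2)*(y^2 - 7*y + 10) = (y - 5)*(y - 3)*(y - 2)*(y - 2)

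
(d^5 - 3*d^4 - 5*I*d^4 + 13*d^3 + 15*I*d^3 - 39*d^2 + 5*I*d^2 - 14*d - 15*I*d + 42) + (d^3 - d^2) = d^5 - 3*d^4 - 5*I*d^4 + 14*d^3 + 15*I*d^3 - 40*d^2 + 5*I*d^2 - 14*d - 15*I*d + 42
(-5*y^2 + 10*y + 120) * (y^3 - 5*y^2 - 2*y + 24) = -5*y^5 + 35*y^4 + 80*y^3 - 740*y^2 + 2880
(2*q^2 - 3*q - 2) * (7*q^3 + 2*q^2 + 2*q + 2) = 14*q^5 - 17*q^4 - 16*q^3 - 6*q^2 - 10*q - 4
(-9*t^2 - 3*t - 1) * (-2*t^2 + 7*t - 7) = 18*t^4 - 57*t^3 + 44*t^2 + 14*t + 7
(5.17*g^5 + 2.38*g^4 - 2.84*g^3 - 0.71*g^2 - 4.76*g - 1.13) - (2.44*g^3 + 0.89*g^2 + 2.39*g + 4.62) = 5.17*g^5 + 2.38*g^4 - 5.28*g^3 - 1.6*g^2 - 7.15*g - 5.75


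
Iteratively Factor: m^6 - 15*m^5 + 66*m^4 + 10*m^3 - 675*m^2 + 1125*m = (m - 3)*(m^5 - 12*m^4 + 30*m^3 + 100*m^2 - 375*m) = (m - 5)*(m - 3)*(m^4 - 7*m^3 - 5*m^2 + 75*m) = (m - 5)*(m - 3)*(m + 3)*(m^3 - 10*m^2 + 25*m) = m*(m - 5)*(m - 3)*(m + 3)*(m^2 - 10*m + 25) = m*(m - 5)^2*(m - 3)*(m + 3)*(m - 5)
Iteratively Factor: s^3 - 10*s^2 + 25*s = (s - 5)*(s^2 - 5*s) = s*(s - 5)*(s - 5)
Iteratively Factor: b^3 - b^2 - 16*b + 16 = (b - 4)*(b^2 + 3*b - 4) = (b - 4)*(b - 1)*(b + 4)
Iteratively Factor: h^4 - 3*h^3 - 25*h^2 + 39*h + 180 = (h - 5)*(h^3 + 2*h^2 - 15*h - 36) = (h - 5)*(h - 4)*(h^2 + 6*h + 9) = (h - 5)*(h - 4)*(h + 3)*(h + 3)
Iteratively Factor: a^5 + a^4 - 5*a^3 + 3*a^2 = (a)*(a^4 + a^3 - 5*a^2 + 3*a) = a*(a - 1)*(a^3 + 2*a^2 - 3*a) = a^2*(a - 1)*(a^2 + 2*a - 3) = a^2*(a - 1)^2*(a + 3)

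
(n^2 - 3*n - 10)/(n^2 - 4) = (n - 5)/(n - 2)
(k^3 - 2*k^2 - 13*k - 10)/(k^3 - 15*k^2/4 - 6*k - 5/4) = 4*(k + 2)/(4*k + 1)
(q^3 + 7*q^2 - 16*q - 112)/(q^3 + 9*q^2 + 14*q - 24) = (q^2 + 3*q - 28)/(q^2 + 5*q - 6)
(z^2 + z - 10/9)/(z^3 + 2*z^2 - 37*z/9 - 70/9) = (3*z - 2)/(3*z^2 + z - 14)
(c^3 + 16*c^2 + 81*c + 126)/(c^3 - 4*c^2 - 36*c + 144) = (c^2 + 10*c + 21)/(c^2 - 10*c + 24)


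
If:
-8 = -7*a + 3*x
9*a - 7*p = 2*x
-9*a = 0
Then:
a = 0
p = 16/21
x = -8/3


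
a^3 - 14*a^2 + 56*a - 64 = (a - 8)*(a - 4)*(a - 2)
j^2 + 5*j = j*(j + 5)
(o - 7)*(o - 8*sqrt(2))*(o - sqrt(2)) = o^3 - 9*sqrt(2)*o^2 - 7*o^2 + 16*o + 63*sqrt(2)*o - 112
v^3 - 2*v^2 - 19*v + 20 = (v - 5)*(v - 1)*(v + 4)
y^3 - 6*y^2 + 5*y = y*(y - 5)*(y - 1)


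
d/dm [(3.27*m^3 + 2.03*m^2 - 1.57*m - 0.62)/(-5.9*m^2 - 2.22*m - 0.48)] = (-19.293*m^4 - 14.5188*m^3 - 18.4784*m^2 - 9.2648*m - 0.6228)/(34.81*m^4 + 26.196*m^3 + 10.5924*m^2 + 2.1312*m + 0.2304)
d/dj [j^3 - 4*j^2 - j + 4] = 3*j^2 - 8*j - 1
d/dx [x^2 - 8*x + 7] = 2*x - 8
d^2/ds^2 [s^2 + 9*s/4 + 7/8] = 2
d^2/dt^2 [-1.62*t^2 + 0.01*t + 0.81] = -3.24000000000000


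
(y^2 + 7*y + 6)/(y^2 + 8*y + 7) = (y + 6)/(y + 7)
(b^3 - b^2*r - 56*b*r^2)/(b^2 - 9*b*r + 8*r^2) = b*(-b - 7*r)/(-b + r)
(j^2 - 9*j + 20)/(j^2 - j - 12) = (j - 5)/(j + 3)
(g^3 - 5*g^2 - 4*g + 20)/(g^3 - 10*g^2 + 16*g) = (g^2 - 3*g - 10)/(g*(g - 8))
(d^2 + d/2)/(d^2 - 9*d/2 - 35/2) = d*(2*d + 1)/(2*d^2 - 9*d - 35)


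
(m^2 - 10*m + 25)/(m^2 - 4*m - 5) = (m - 5)/(m + 1)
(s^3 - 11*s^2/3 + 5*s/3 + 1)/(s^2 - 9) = (3*s^2 - 2*s - 1)/(3*(s + 3))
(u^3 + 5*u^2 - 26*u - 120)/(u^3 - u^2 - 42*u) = (u^2 - u - 20)/(u*(u - 7))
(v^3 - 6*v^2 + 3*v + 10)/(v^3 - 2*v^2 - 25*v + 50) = (v + 1)/(v + 5)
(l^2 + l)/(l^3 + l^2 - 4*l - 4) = l/(l^2 - 4)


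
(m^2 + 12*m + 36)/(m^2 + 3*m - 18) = (m + 6)/(m - 3)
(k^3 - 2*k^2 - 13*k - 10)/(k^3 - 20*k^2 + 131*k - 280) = (k^2 + 3*k + 2)/(k^2 - 15*k + 56)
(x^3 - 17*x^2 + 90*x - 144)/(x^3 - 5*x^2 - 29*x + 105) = (x^2 - 14*x + 48)/(x^2 - 2*x - 35)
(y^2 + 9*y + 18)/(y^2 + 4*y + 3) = (y + 6)/(y + 1)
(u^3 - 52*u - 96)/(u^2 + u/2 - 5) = 2*(u^3 - 52*u - 96)/(2*u^2 + u - 10)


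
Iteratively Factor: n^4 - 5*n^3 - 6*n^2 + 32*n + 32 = (n + 1)*(n^3 - 6*n^2 + 32) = (n - 4)*(n + 1)*(n^2 - 2*n - 8) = (n - 4)^2*(n + 1)*(n + 2)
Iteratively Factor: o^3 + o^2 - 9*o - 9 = (o + 1)*(o^2 - 9) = (o + 1)*(o + 3)*(o - 3)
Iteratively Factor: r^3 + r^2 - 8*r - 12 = (r + 2)*(r^2 - r - 6) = (r + 2)^2*(r - 3)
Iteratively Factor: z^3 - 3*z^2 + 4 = (z - 2)*(z^2 - z - 2) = (z - 2)*(z + 1)*(z - 2)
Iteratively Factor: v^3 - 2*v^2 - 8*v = (v)*(v^2 - 2*v - 8) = v*(v + 2)*(v - 4)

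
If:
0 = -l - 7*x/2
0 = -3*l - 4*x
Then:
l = 0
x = 0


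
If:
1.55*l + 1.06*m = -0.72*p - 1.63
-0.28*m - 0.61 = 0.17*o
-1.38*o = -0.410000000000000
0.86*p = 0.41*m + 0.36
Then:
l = 0.89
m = -2.36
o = 0.30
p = -0.71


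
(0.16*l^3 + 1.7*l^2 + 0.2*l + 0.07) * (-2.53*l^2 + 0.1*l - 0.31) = -0.4048*l^5 - 4.285*l^4 - 0.3856*l^3 - 0.6841*l^2 - 0.055*l - 0.0217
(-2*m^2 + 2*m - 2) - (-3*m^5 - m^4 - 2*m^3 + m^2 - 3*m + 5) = 3*m^5 + m^4 + 2*m^3 - 3*m^2 + 5*m - 7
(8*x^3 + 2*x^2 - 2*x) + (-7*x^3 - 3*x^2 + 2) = x^3 - x^2 - 2*x + 2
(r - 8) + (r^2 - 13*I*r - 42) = r^2 + r - 13*I*r - 50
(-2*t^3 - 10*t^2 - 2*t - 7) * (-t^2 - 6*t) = 2*t^5 + 22*t^4 + 62*t^3 + 19*t^2 + 42*t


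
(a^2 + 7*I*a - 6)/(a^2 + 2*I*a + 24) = (a + I)/(a - 4*I)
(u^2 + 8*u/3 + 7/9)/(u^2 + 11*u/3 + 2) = (9*u^2 + 24*u + 7)/(3*(3*u^2 + 11*u + 6))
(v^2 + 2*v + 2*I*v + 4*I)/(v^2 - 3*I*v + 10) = (v + 2)/(v - 5*I)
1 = 1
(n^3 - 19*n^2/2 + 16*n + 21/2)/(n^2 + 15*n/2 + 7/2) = (n^2 - 10*n + 21)/(n + 7)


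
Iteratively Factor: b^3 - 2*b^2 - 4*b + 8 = (b - 2)*(b^2 - 4) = (b - 2)*(b + 2)*(b - 2)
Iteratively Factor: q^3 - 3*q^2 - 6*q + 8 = (q + 2)*(q^2 - 5*q + 4) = (q - 4)*(q + 2)*(q - 1)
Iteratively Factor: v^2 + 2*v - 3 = (v + 3)*(v - 1)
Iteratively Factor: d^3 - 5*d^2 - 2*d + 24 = (d - 4)*(d^2 - d - 6) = (d - 4)*(d + 2)*(d - 3)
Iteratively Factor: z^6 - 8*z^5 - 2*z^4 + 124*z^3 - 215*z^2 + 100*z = (z - 5)*(z^5 - 3*z^4 - 17*z^3 + 39*z^2 - 20*z) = (z - 5)*(z - 1)*(z^4 - 2*z^3 - 19*z^2 + 20*z) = (z - 5)*(z - 1)*(z + 4)*(z^3 - 6*z^2 + 5*z) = z*(z - 5)*(z - 1)*(z + 4)*(z^2 - 6*z + 5) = z*(z - 5)*(z - 1)^2*(z + 4)*(z - 5)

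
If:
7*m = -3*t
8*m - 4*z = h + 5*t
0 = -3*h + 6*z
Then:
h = 2*z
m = 18*z/59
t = -42*z/59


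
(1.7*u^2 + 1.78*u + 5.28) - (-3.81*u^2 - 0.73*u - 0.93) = 5.51*u^2 + 2.51*u + 6.21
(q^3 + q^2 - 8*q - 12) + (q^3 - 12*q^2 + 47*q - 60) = 2*q^3 - 11*q^2 + 39*q - 72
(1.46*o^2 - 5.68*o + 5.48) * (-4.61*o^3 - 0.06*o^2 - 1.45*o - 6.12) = -6.7306*o^5 + 26.0972*o^4 - 27.039*o^3 - 1.028*o^2 + 26.8156*o - 33.5376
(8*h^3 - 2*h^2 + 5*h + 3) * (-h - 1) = -8*h^4 - 6*h^3 - 3*h^2 - 8*h - 3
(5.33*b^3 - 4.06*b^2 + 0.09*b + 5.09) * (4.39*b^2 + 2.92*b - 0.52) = 23.3987*b^5 - 2.2598*b^4 - 14.2317*b^3 + 24.7191*b^2 + 14.816*b - 2.6468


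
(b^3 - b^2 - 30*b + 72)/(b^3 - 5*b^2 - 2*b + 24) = (b + 6)/(b + 2)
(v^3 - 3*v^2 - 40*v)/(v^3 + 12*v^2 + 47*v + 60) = v*(v - 8)/(v^2 + 7*v + 12)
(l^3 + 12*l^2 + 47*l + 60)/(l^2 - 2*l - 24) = (l^2 + 8*l + 15)/(l - 6)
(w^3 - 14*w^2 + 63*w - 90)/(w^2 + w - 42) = (w^2 - 8*w + 15)/(w + 7)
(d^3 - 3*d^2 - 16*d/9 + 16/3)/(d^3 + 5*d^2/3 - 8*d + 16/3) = (d^2 - 5*d/3 - 4)/(d^2 + 3*d - 4)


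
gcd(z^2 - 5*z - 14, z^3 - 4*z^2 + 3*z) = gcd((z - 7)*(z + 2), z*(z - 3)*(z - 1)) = 1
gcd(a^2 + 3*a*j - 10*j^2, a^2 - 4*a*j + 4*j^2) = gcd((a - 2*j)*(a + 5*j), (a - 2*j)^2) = a - 2*j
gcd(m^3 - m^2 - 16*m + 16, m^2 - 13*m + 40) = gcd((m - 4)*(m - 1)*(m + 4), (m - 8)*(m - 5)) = 1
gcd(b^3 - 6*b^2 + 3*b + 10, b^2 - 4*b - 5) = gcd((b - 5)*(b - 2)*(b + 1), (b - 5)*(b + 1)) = b^2 - 4*b - 5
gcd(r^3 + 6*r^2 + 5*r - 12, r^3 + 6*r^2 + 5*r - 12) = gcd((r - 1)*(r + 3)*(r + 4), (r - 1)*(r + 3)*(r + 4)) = r^3 + 6*r^2 + 5*r - 12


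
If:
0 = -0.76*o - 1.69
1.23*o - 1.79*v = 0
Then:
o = -2.22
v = -1.53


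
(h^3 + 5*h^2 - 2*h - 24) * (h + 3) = h^4 + 8*h^3 + 13*h^2 - 30*h - 72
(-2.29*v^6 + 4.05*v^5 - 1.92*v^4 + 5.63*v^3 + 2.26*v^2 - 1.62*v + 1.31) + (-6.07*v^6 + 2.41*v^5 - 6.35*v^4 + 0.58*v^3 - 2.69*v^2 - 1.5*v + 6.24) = -8.36*v^6 + 6.46*v^5 - 8.27*v^4 + 6.21*v^3 - 0.43*v^2 - 3.12*v + 7.55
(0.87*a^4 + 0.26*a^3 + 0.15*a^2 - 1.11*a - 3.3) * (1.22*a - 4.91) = 1.0614*a^5 - 3.9545*a^4 - 1.0936*a^3 - 2.0907*a^2 + 1.4241*a + 16.203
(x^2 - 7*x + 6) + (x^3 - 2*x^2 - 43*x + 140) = x^3 - x^2 - 50*x + 146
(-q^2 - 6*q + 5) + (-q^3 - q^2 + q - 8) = -q^3 - 2*q^2 - 5*q - 3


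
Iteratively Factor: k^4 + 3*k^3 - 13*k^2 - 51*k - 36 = (k - 4)*(k^3 + 7*k^2 + 15*k + 9) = (k - 4)*(k + 3)*(k^2 + 4*k + 3) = (k - 4)*(k + 3)^2*(k + 1)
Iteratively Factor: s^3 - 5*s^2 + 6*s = (s)*(s^2 - 5*s + 6) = s*(s - 3)*(s - 2)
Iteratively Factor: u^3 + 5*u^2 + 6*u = (u + 2)*(u^2 + 3*u) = (u + 2)*(u + 3)*(u)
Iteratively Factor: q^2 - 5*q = (q)*(q - 5)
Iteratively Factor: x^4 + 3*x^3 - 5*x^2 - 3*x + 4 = (x - 1)*(x^3 + 4*x^2 - x - 4) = (x - 1)^2*(x^2 + 5*x + 4) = (x - 1)^2*(x + 4)*(x + 1)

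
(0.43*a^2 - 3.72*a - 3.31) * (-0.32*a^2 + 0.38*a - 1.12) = -0.1376*a^4 + 1.3538*a^3 - 0.836*a^2 + 2.9086*a + 3.7072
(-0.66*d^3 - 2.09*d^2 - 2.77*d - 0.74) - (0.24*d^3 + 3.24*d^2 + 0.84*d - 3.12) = -0.9*d^3 - 5.33*d^2 - 3.61*d + 2.38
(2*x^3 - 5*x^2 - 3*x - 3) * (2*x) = 4*x^4 - 10*x^3 - 6*x^2 - 6*x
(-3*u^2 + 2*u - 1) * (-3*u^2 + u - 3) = 9*u^4 - 9*u^3 + 14*u^2 - 7*u + 3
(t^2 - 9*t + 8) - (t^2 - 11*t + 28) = 2*t - 20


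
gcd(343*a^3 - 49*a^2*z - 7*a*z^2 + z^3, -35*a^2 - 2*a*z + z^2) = -7*a + z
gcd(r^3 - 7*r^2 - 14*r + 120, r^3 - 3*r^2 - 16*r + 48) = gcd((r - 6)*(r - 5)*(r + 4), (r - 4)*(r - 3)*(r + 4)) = r + 4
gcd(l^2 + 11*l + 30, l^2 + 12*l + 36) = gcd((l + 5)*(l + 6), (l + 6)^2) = l + 6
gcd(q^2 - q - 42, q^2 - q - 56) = 1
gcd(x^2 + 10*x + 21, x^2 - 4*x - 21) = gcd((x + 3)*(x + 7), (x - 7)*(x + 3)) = x + 3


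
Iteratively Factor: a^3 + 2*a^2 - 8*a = (a + 4)*(a^2 - 2*a) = a*(a + 4)*(a - 2)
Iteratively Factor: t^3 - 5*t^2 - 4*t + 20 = (t + 2)*(t^2 - 7*t + 10) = (t - 2)*(t + 2)*(t - 5)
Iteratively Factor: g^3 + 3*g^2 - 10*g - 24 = (g - 3)*(g^2 + 6*g + 8) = (g - 3)*(g + 2)*(g + 4)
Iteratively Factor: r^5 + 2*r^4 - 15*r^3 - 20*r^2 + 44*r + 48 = (r - 2)*(r^4 + 4*r^3 - 7*r^2 - 34*r - 24) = (r - 2)*(r + 4)*(r^3 - 7*r - 6) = (r - 2)*(r + 2)*(r + 4)*(r^2 - 2*r - 3) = (r - 3)*(r - 2)*(r + 2)*(r + 4)*(r + 1)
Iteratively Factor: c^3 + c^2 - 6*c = (c)*(c^2 + c - 6) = c*(c - 2)*(c + 3)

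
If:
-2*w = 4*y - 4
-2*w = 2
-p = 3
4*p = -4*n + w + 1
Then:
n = 3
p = -3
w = -1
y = 3/2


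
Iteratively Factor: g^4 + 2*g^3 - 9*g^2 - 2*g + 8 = (g + 4)*(g^3 - 2*g^2 - g + 2) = (g + 1)*(g + 4)*(g^2 - 3*g + 2) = (g - 2)*(g + 1)*(g + 4)*(g - 1)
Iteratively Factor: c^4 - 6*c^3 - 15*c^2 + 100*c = (c - 5)*(c^3 - c^2 - 20*c) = c*(c - 5)*(c^2 - c - 20) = c*(c - 5)*(c + 4)*(c - 5)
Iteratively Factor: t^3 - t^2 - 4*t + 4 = (t - 1)*(t^2 - 4) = (t - 2)*(t - 1)*(t + 2)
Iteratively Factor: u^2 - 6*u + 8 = (u - 2)*(u - 4)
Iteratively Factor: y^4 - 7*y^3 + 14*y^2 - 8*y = (y - 4)*(y^3 - 3*y^2 + 2*y) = (y - 4)*(y - 1)*(y^2 - 2*y) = (y - 4)*(y - 2)*(y - 1)*(y)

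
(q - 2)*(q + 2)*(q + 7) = q^3 + 7*q^2 - 4*q - 28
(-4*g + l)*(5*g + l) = -20*g^2 + g*l + l^2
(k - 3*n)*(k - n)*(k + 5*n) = k^3 + k^2*n - 17*k*n^2 + 15*n^3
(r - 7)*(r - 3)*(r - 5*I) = r^3 - 10*r^2 - 5*I*r^2 + 21*r + 50*I*r - 105*I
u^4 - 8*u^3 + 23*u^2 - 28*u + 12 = (u - 3)*(u - 2)^2*(u - 1)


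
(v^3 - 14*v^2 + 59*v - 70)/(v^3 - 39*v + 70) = (v - 7)/(v + 7)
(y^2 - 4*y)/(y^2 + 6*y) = (y - 4)/(y + 6)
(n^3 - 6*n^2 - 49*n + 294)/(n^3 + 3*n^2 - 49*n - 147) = (n - 6)/(n + 3)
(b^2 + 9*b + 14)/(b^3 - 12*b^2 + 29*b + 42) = (b^2 + 9*b + 14)/(b^3 - 12*b^2 + 29*b + 42)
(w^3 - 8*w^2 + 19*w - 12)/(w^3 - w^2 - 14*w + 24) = (w^2 - 5*w + 4)/(w^2 + 2*w - 8)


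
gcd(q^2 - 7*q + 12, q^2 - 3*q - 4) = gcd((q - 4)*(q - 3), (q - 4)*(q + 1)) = q - 4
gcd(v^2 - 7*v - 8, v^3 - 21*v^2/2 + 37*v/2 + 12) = v - 8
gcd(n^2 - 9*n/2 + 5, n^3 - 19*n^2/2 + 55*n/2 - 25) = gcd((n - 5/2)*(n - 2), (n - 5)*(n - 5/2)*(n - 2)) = n^2 - 9*n/2 + 5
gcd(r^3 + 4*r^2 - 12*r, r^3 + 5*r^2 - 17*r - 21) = 1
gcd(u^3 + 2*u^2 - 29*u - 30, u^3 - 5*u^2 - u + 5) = u^2 - 4*u - 5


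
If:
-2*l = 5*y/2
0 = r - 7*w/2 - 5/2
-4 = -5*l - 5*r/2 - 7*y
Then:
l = -5*y/4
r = 8/5 - 3*y/10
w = -3*y/35 - 9/35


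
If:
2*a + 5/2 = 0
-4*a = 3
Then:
No Solution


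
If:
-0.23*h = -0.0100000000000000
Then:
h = 0.04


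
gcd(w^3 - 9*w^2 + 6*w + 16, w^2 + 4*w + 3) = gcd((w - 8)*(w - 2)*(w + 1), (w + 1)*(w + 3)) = w + 1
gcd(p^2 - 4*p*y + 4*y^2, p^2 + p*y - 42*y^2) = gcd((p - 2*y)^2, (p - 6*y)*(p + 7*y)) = 1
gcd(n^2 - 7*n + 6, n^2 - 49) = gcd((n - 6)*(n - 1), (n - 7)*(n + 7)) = 1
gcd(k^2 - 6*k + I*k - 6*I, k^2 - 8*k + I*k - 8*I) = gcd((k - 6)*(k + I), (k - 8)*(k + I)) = k + I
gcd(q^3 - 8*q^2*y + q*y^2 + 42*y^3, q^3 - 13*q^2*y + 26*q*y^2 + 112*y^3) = -q^2 + 5*q*y + 14*y^2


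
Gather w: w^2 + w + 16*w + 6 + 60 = w^2 + 17*w + 66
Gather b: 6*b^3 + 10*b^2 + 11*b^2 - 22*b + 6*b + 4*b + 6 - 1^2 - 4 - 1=6*b^3 + 21*b^2 - 12*b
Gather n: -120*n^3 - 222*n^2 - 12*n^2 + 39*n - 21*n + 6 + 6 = -120*n^3 - 234*n^2 + 18*n + 12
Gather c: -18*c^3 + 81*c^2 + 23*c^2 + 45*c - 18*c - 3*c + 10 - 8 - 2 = -18*c^3 + 104*c^2 + 24*c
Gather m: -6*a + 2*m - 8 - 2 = -6*a + 2*m - 10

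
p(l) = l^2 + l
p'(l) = 2*l + 1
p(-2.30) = 2.99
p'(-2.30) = -3.60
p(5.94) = 41.22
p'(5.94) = 12.88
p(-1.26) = 0.33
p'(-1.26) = -1.52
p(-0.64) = -0.23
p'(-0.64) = -0.28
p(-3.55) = 9.05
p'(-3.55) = -6.10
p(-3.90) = 11.31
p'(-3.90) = -6.80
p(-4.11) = 12.78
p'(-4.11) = -7.22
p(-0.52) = -0.25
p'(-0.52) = -0.04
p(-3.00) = 6.00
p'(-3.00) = -5.00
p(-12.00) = 132.00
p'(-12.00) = -23.00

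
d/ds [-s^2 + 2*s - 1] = 2 - 2*s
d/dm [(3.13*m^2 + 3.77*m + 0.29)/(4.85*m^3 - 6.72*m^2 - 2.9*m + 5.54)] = (-15.1805*m^4 - 36.569*m^3 + 12.0379*m^2 + 38.578*m + 21.7268)/(23.5225*m^6 - 65.184*m^5 + 17.0284*m^4 + 92.714*m^3 - 66.0476*m^2 - 32.132*m + 30.6916)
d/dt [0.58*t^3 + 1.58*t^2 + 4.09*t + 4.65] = 1.74*t^2 + 3.16*t + 4.09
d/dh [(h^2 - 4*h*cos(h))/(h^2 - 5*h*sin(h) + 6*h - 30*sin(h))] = (4*h^3*sin(h) + 5*h^3*cos(h) + 19*h^2*sin(h) + 34*h^2*cos(h) - 14*h^2 - 60*h*sin(h) - 120*h + 60*sin(2*h))/((h + 6)^2*(h - 5*sin(h))^2)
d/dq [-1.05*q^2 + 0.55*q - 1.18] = 0.55 - 2.1*q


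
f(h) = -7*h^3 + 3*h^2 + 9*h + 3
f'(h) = -21*h^2 + 6*h + 9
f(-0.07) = 2.39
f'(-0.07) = 8.48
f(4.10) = -392.12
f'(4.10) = -319.41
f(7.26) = -2452.14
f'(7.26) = -1054.30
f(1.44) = 1.28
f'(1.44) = -25.91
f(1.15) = 6.67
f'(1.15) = -11.87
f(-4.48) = 652.30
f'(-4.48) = -439.36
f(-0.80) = 1.30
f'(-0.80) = -9.24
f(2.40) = -54.89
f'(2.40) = -97.56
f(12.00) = -11553.00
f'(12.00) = -2943.00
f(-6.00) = 1569.00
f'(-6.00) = -783.00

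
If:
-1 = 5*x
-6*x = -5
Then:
No Solution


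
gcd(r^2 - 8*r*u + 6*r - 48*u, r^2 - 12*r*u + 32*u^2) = r - 8*u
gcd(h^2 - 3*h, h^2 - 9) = h - 3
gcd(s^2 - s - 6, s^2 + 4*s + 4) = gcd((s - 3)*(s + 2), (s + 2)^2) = s + 2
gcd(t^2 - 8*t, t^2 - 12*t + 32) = t - 8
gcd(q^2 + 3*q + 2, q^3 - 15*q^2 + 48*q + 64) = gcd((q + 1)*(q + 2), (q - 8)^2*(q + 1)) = q + 1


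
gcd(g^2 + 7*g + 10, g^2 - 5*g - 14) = g + 2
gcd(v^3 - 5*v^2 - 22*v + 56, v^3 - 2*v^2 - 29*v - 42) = v - 7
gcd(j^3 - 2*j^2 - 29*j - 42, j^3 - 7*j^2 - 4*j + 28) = j^2 - 5*j - 14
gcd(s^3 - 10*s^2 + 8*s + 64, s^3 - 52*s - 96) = s^2 - 6*s - 16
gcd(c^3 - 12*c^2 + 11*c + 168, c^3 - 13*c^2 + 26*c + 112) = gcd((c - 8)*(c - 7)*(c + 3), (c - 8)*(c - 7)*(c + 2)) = c^2 - 15*c + 56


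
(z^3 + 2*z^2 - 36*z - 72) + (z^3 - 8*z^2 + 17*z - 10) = 2*z^3 - 6*z^2 - 19*z - 82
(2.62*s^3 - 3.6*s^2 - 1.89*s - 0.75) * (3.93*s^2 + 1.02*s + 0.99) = 10.2966*s^5 - 11.4756*s^4 - 8.5059*s^3 - 8.4393*s^2 - 2.6361*s - 0.7425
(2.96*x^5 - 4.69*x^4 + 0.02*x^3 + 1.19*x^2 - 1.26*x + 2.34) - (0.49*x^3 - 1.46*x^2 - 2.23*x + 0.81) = 2.96*x^5 - 4.69*x^4 - 0.47*x^3 + 2.65*x^2 + 0.97*x + 1.53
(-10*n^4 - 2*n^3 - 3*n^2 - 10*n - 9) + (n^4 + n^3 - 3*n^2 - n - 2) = -9*n^4 - n^3 - 6*n^2 - 11*n - 11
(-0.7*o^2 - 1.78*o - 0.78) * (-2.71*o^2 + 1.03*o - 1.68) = 1.897*o^4 + 4.1028*o^3 + 1.4564*o^2 + 2.187*o + 1.3104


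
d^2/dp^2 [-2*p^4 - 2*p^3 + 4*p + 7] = 12*p*(-2*p - 1)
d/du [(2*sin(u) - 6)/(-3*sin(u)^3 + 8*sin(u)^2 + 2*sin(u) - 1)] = 2*(6*sin(u)^3 - 35*sin(u)^2 + 48*sin(u) + 5)*cos(u)/(3*sin(u)^3 - 8*sin(u)^2 - 2*sin(u) + 1)^2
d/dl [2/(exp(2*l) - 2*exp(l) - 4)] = 4*(1 - exp(l))*exp(l)/(-exp(2*l) + 2*exp(l) + 4)^2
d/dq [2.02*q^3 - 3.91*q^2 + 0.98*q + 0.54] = 6.06*q^2 - 7.82*q + 0.98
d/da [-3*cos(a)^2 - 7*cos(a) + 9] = (6*cos(a) + 7)*sin(a)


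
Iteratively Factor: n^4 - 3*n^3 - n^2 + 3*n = (n)*(n^3 - 3*n^2 - n + 3) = n*(n - 1)*(n^2 - 2*n - 3) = n*(n - 3)*(n - 1)*(n + 1)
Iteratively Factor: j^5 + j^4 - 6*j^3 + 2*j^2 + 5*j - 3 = (j - 1)*(j^4 + 2*j^3 - 4*j^2 - 2*j + 3) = (j - 1)^2*(j^3 + 3*j^2 - j - 3) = (j - 1)^2*(j + 1)*(j^2 + 2*j - 3) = (j - 1)^3*(j + 1)*(j + 3)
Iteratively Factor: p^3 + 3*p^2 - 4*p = (p)*(p^2 + 3*p - 4) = p*(p - 1)*(p + 4)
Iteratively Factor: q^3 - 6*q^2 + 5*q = (q - 5)*(q^2 - q) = q*(q - 5)*(q - 1)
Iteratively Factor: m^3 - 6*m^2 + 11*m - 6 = (m - 3)*(m^2 - 3*m + 2) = (m - 3)*(m - 2)*(m - 1)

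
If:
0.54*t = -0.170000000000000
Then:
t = -0.31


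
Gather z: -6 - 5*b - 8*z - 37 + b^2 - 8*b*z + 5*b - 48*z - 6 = b^2 + z*(-8*b - 56) - 49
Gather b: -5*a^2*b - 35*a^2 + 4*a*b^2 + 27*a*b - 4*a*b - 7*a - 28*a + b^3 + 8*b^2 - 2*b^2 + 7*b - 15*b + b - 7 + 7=-35*a^2 - 35*a + b^3 + b^2*(4*a + 6) + b*(-5*a^2 + 23*a - 7)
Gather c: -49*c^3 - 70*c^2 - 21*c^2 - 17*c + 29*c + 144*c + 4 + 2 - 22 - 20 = -49*c^3 - 91*c^2 + 156*c - 36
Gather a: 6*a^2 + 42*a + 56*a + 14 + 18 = 6*a^2 + 98*a + 32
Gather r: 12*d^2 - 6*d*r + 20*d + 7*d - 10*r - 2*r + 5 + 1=12*d^2 + 27*d + r*(-6*d - 12) + 6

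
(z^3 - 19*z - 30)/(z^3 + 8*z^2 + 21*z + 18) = (z - 5)/(z + 3)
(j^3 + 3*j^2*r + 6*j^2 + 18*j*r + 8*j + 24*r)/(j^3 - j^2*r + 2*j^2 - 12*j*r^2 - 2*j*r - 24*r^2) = (-j - 4)/(-j + 4*r)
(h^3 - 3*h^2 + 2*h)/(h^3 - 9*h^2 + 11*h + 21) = h*(h^2 - 3*h + 2)/(h^3 - 9*h^2 + 11*h + 21)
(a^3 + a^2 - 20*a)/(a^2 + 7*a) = (a^2 + a - 20)/(a + 7)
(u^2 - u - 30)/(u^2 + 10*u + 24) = (u^2 - u - 30)/(u^2 + 10*u + 24)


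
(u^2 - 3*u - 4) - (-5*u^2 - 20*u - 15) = 6*u^2 + 17*u + 11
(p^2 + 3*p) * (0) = 0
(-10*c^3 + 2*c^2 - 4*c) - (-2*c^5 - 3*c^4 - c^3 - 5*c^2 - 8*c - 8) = 2*c^5 + 3*c^4 - 9*c^3 + 7*c^2 + 4*c + 8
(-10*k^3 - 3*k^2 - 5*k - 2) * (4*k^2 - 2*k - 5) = -40*k^5 + 8*k^4 + 36*k^3 + 17*k^2 + 29*k + 10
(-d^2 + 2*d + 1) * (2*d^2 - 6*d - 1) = -2*d^4 + 10*d^3 - 9*d^2 - 8*d - 1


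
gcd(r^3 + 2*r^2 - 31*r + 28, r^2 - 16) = r - 4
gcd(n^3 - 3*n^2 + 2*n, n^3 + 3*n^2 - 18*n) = n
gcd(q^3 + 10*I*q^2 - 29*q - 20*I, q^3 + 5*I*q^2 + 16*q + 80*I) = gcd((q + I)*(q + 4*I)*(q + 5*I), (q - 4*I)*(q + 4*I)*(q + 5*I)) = q^2 + 9*I*q - 20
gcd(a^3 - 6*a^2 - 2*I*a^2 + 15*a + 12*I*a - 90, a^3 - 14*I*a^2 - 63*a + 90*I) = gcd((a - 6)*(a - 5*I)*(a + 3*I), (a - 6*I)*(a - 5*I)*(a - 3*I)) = a - 5*I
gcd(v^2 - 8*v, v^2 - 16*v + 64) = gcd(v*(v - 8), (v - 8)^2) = v - 8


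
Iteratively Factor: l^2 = (l)*(l)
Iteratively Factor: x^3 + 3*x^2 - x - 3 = (x - 1)*(x^2 + 4*x + 3) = (x - 1)*(x + 3)*(x + 1)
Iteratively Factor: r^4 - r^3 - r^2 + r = (r - 1)*(r^3 - r) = (r - 1)^2*(r^2 + r) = r*(r - 1)^2*(r + 1)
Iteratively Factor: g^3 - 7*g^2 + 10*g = (g - 2)*(g^2 - 5*g) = (g - 5)*(g - 2)*(g)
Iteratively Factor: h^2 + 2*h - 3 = (h + 3)*(h - 1)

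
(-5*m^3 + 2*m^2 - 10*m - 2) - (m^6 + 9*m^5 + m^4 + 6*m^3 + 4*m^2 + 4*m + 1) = -m^6 - 9*m^5 - m^4 - 11*m^3 - 2*m^2 - 14*m - 3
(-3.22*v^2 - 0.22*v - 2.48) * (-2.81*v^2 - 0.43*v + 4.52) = 9.0482*v^4 + 2.0028*v^3 - 7.491*v^2 + 0.0720000000000001*v - 11.2096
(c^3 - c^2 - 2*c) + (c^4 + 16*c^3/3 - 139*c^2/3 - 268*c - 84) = c^4 + 19*c^3/3 - 142*c^2/3 - 270*c - 84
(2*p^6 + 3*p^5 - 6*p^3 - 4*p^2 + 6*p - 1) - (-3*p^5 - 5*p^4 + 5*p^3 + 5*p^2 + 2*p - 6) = 2*p^6 + 6*p^5 + 5*p^4 - 11*p^3 - 9*p^2 + 4*p + 5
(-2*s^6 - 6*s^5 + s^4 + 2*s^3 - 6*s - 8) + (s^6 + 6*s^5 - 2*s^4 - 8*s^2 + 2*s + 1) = -s^6 - s^4 + 2*s^3 - 8*s^2 - 4*s - 7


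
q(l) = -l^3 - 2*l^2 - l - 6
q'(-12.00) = -385.00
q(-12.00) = 1446.00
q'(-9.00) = -208.00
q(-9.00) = 570.00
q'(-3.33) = -20.95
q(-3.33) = 12.08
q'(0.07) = -1.29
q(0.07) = -6.08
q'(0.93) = -7.31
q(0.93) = -9.46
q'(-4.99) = -55.74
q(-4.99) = 73.44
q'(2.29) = -25.89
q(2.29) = -30.79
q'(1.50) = -13.75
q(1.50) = -15.38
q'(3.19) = -44.29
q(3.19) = -62.00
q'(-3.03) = -16.42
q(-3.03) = 6.49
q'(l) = -3*l^2 - 4*l - 1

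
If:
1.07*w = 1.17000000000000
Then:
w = 1.09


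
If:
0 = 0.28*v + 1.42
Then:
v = -5.07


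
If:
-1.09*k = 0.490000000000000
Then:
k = -0.45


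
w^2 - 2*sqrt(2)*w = w*(w - 2*sqrt(2))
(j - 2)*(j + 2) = j^2 - 4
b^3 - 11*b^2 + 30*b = b*(b - 6)*(b - 5)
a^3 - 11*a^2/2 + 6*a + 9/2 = (a - 3)^2*(a + 1/2)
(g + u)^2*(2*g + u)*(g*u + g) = 2*g^4*u + 2*g^4 + 5*g^3*u^2 + 5*g^3*u + 4*g^2*u^3 + 4*g^2*u^2 + g*u^4 + g*u^3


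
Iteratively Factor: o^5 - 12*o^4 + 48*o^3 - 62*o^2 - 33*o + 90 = (o - 3)*(o^4 - 9*o^3 + 21*o^2 + o - 30) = (o - 5)*(o - 3)*(o^3 - 4*o^2 + o + 6) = (o - 5)*(o - 3)*(o - 2)*(o^2 - 2*o - 3) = (o - 5)*(o - 3)^2*(o - 2)*(o + 1)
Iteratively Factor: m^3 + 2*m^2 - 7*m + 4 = (m + 4)*(m^2 - 2*m + 1) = (m - 1)*(m + 4)*(m - 1)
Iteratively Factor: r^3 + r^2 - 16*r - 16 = (r + 4)*(r^2 - 3*r - 4) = (r + 1)*(r + 4)*(r - 4)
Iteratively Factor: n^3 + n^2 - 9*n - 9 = (n - 3)*(n^2 + 4*n + 3) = (n - 3)*(n + 1)*(n + 3)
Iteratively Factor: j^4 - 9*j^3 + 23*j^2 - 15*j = (j)*(j^3 - 9*j^2 + 23*j - 15) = j*(j - 3)*(j^2 - 6*j + 5) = j*(j - 5)*(j - 3)*(j - 1)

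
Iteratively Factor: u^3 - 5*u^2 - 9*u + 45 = (u + 3)*(u^2 - 8*u + 15) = (u - 3)*(u + 3)*(u - 5)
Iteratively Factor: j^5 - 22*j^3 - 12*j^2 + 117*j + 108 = (j + 3)*(j^4 - 3*j^3 - 13*j^2 + 27*j + 36) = (j + 1)*(j + 3)*(j^3 - 4*j^2 - 9*j + 36) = (j + 1)*(j + 3)^2*(j^2 - 7*j + 12) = (j - 3)*(j + 1)*(j + 3)^2*(j - 4)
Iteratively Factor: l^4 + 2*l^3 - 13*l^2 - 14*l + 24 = (l - 1)*(l^3 + 3*l^2 - 10*l - 24) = (l - 1)*(l + 2)*(l^2 + l - 12) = (l - 1)*(l + 2)*(l + 4)*(l - 3)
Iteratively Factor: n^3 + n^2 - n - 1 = (n + 1)*(n^2 - 1) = (n + 1)^2*(n - 1)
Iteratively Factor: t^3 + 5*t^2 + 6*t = (t)*(t^2 + 5*t + 6) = t*(t + 2)*(t + 3)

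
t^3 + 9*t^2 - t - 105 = (t - 3)*(t + 5)*(t + 7)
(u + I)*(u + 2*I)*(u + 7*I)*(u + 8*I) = u^4 + 18*I*u^3 - 103*u^2 - 198*I*u + 112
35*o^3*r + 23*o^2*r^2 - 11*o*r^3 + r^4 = r*(-7*o + r)*(-5*o + r)*(o + r)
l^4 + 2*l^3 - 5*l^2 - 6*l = l*(l - 2)*(l + 1)*(l + 3)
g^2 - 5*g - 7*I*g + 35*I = (g - 5)*(g - 7*I)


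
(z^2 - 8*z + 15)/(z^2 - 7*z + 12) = (z - 5)/(z - 4)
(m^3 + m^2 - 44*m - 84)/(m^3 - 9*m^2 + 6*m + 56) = (m + 6)/(m - 4)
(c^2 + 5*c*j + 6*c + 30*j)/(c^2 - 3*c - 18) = (c^2 + 5*c*j + 6*c + 30*j)/(c^2 - 3*c - 18)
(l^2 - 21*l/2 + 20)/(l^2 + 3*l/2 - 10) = (l - 8)/(l + 4)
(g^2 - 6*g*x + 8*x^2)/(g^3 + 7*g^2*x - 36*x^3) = (g - 4*x)/(g^2 + 9*g*x + 18*x^2)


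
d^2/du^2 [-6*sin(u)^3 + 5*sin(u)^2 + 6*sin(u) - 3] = 54*sin(u)^3 - 20*sin(u)^2 - 42*sin(u) + 10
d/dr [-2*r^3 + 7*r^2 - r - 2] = -6*r^2 + 14*r - 1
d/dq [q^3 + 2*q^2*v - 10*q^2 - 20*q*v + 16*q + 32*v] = 3*q^2 + 4*q*v - 20*q - 20*v + 16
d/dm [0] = 0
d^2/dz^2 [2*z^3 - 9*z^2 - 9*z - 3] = 12*z - 18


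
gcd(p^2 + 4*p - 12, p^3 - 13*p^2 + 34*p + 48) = 1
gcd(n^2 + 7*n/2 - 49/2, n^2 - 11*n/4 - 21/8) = n - 7/2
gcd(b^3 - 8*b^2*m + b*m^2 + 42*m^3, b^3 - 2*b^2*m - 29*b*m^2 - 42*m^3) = b^2 - 5*b*m - 14*m^2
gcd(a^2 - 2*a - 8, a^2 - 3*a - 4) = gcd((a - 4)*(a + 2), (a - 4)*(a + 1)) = a - 4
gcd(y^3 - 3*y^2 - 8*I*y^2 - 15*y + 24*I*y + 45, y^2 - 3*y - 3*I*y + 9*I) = y^2 + y*(-3 - 3*I) + 9*I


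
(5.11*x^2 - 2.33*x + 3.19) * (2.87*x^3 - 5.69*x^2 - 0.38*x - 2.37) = 14.6657*x^5 - 35.763*x^4 + 20.4712*x^3 - 29.3764*x^2 + 4.3099*x - 7.5603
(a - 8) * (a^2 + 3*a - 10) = a^3 - 5*a^2 - 34*a + 80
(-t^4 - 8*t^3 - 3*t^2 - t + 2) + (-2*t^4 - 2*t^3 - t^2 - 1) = -3*t^4 - 10*t^3 - 4*t^2 - t + 1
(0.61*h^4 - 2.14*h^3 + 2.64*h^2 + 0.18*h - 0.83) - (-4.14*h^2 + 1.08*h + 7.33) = 0.61*h^4 - 2.14*h^3 + 6.78*h^2 - 0.9*h - 8.16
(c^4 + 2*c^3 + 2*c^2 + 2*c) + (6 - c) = c^4 + 2*c^3 + 2*c^2 + c + 6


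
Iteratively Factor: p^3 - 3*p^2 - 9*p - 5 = (p - 5)*(p^2 + 2*p + 1) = (p - 5)*(p + 1)*(p + 1)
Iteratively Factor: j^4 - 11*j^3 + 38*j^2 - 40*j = (j - 5)*(j^3 - 6*j^2 + 8*j) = j*(j - 5)*(j^2 - 6*j + 8) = j*(j - 5)*(j - 2)*(j - 4)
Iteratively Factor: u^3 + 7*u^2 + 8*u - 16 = (u - 1)*(u^2 + 8*u + 16) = (u - 1)*(u + 4)*(u + 4)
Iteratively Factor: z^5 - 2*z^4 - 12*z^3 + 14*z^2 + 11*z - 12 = (z + 1)*(z^4 - 3*z^3 - 9*z^2 + 23*z - 12) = (z + 1)*(z + 3)*(z^3 - 6*z^2 + 9*z - 4) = (z - 1)*(z + 1)*(z + 3)*(z^2 - 5*z + 4) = (z - 1)^2*(z + 1)*(z + 3)*(z - 4)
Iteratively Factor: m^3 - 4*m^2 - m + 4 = (m - 1)*(m^2 - 3*m - 4) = (m - 4)*(m - 1)*(m + 1)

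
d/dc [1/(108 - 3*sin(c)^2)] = 2*sin(c)*cos(c)/(3*(sin(c)^2 - 36)^2)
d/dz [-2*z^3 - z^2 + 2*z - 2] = -6*z^2 - 2*z + 2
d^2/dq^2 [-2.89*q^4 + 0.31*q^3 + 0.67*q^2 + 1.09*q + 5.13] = -34.68*q^2 + 1.86*q + 1.34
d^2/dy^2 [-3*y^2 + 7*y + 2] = -6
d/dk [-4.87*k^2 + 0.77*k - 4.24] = 0.77 - 9.74*k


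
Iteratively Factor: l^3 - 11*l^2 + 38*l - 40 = (l - 4)*(l^2 - 7*l + 10) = (l - 5)*(l - 4)*(l - 2)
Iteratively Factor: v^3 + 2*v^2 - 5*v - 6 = (v + 1)*(v^2 + v - 6) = (v + 1)*(v + 3)*(v - 2)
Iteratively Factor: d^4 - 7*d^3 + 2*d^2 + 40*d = (d)*(d^3 - 7*d^2 + 2*d + 40) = d*(d + 2)*(d^2 - 9*d + 20) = d*(d - 5)*(d + 2)*(d - 4)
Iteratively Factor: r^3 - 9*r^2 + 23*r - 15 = (r - 1)*(r^2 - 8*r + 15) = (r - 3)*(r - 1)*(r - 5)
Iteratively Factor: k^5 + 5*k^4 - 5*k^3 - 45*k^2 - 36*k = (k + 1)*(k^4 + 4*k^3 - 9*k^2 - 36*k) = (k + 1)*(k + 4)*(k^3 - 9*k) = (k + 1)*(k + 3)*(k + 4)*(k^2 - 3*k) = k*(k + 1)*(k + 3)*(k + 4)*(k - 3)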